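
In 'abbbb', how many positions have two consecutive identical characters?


Looking for consecutive identical characters in 'abbbb':
  pos 0-1: 'a' vs 'b' -> different
  pos 1-2: 'b' vs 'b' -> MATCH ('bb')
  pos 2-3: 'b' vs 'b' -> MATCH ('bb')
  pos 3-4: 'b' vs 'b' -> MATCH ('bb')
Consecutive identical pairs: ['bb', 'bb', 'bb']
Count: 3

3


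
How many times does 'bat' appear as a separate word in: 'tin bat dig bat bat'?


Scanning each word for exact match 'bat':
  Word 1: 'tin' -> no
  Word 2: 'bat' -> MATCH
  Word 3: 'dig' -> no
  Word 4: 'bat' -> MATCH
  Word 5: 'bat' -> MATCH
Total matches: 3

3


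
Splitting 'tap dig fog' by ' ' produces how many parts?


Splitting by ' ' breaks the string at each occurrence of the separator.
Text: 'tap dig fog'
Parts after split:
  Part 1: 'tap'
  Part 2: 'dig'
  Part 3: 'fog'
Total parts: 3

3


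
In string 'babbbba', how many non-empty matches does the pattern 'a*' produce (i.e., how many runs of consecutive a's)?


Pattern 'a*' matches zero or more a's. We want non-empty runs of consecutive a's.
String: 'babbbba'
Walking through the string to find runs of a's:
  Run 1: positions 1-1 -> 'a'
  Run 2: positions 6-6 -> 'a'
Non-empty runs found: ['a', 'a']
Count: 2

2


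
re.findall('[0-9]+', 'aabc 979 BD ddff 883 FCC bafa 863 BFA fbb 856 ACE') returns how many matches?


Pattern '[0-9]+' finds one or more digits.
Text: 'aabc 979 BD ddff 883 FCC bafa 863 BFA fbb 856 ACE'
Scanning for matches:
  Match 1: '979'
  Match 2: '883'
  Match 3: '863'
  Match 4: '856'
Total matches: 4

4


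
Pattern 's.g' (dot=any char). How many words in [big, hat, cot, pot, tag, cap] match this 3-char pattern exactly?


Pattern 's.g' means: starts with 's', any single char, ends with 'g'.
Checking each word (must be exactly 3 chars):
  'big' (len=3): no
  'hat' (len=3): no
  'cot' (len=3): no
  'pot' (len=3): no
  'tag' (len=3): no
  'cap' (len=3): no
Matching words: []
Total: 0

0


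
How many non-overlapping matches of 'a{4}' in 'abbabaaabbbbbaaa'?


Pattern 'a{4}' matches exactly 4 consecutive a's (greedy, non-overlapping).
String: 'abbabaaabbbbbaaa'
Scanning for runs of a's:
  Run at pos 0: 'a' (length 1) -> 0 match(es)
  Run at pos 3: 'a' (length 1) -> 0 match(es)
  Run at pos 5: 'aaa' (length 3) -> 0 match(es)
  Run at pos 13: 'aaa' (length 3) -> 0 match(es)
Matches found: []
Total: 0

0


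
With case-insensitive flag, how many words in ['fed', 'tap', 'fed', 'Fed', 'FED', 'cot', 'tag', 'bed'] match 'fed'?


Case-insensitive matching: compare each word's lowercase form to 'fed'.
  'fed' -> lower='fed' -> MATCH
  'tap' -> lower='tap' -> no
  'fed' -> lower='fed' -> MATCH
  'Fed' -> lower='fed' -> MATCH
  'FED' -> lower='fed' -> MATCH
  'cot' -> lower='cot' -> no
  'tag' -> lower='tag' -> no
  'bed' -> lower='bed' -> no
Matches: ['fed', 'fed', 'Fed', 'FED']
Count: 4

4


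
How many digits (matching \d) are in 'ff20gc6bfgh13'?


\d matches any digit 0-9.
Scanning 'ff20gc6bfgh13':
  pos 2: '2' -> DIGIT
  pos 3: '0' -> DIGIT
  pos 6: '6' -> DIGIT
  pos 11: '1' -> DIGIT
  pos 12: '3' -> DIGIT
Digits found: ['2', '0', '6', '1', '3']
Total: 5

5


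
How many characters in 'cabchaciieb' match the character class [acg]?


Character class [acg] matches any of: {a, c, g}
Scanning string 'cabchaciieb' character by character:
  pos 0: 'c' -> MATCH
  pos 1: 'a' -> MATCH
  pos 2: 'b' -> no
  pos 3: 'c' -> MATCH
  pos 4: 'h' -> no
  pos 5: 'a' -> MATCH
  pos 6: 'c' -> MATCH
  pos 7: 'i' -> no
  pos 8: 'i' -> no
  pos 9: 'e' -> no
  pos 10: 'b' -> no
Total matches: 5

5


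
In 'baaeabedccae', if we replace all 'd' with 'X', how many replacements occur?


re.sub('d', 'X', text) replaces every occurrence of 'd' with 'X'.
Text: 'baaeabedccae'
Scanning for 'd':
  pos 7: 'd' -> replacement #1
Total replacements: 1

1


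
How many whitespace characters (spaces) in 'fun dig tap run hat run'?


\s matches whitespace characters (spaces, tabs, etc.).
Text: 'fun dig tap run hat run'
This text has 6 words separated by spaces.
Number of spaces = number of words - 1 = 6 - 1 = 5

5


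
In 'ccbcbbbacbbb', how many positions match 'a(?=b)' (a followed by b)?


Lookahead 'a(?=b)' matches 'a' only when followed by 'b'.
String: 'ccbcbbbacbbb'
Checking each position where char is 'a':
  pos 7: 'a' -> no (next='c')
Matching positions: []
Count: 0

0


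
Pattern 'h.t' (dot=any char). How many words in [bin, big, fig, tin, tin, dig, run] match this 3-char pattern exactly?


Pattern 'h.t' means: starts with 'h', any single char, ends with 't'.
Checking each word (must be exactly 3 chars):
  'bin' (len=3): no
  'big' (len=3): no
  'fig' (len=3): no
  'tin' (len=3): no
  'tin' (len=3): no
  'dig' (len=3): no
  'run' (len=3): no
Matching words: []
Total: 0

0


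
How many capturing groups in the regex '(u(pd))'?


To count capturing groups, count each '(' that starts a group.
Pattern: '(u(pd))'
Walking through the pattern:
  Position 0: '(' -> group #1
  Position 2: '(' -> group #2
Total capturing groups: 2

2


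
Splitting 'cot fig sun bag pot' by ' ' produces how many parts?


Splitting by ' ' breaks the string at each occurrence of the separator.
Text: 'cot fig sun bag pot'
Parts after split:
  Part 1: 'cot'
  Part 2: 'fig'
  Part 3: 'sun'
  Part 4: 'bag'
  Part 5: 'pot'
Total parts: 5

5


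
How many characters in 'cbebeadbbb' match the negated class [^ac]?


Negated class [^ac] matches any char NOT in {a, c}
Scanning 'cbebeadbbb':
  pos 0: 'c' -> no (excluded)
  pos 1: 'b' -> MATCH
  pos 2: 'e' -> MATCH
  pos 3: 'b' -> MATCH
  pos 4: 'e' -> MATCH
  pos 5: 'a' -> no (excluded)
  pos 6: 'd' -> MATCH
  pos 7: 'b' -> MATCH
  pos 8: 'b' -> MATCH
  pos 9: 'b' -> MATCH
Total matches: 8

8


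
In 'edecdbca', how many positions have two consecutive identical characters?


Looking for consecutive identical characters in 'edecdbca':
  pos 0-1: 'e' vs 'd' -> different
  pos 1-2: 'd' vs 'e' -> different
  pos 2-3: 'e' vs 'c' -> different
  pos 3-4: 'c' vs 'd' -> different
  pos 4-5: 'd' vs 'b' -> different
  pos 5-6: 'b' vs 'c' -> different
  pos 6-7: 'c' vs 'a' -> different
Consecutive identical pairs: []
Count: 0

0


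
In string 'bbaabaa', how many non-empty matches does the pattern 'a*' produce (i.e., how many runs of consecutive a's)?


Pattern 'a*' matches zero or more a's. We want non-empty runs of consecutive a's.
String: 'bbaabaa'
Walking through the string to find runs of a's:
  Run 1: positions 2-3 -> 'aa'
  Run 2: positions 5-6 -> 'aa'
Non-empty runs found: ['aa', 'aa']
Count: 2

2


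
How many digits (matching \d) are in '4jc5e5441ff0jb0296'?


\d matches any digit 0-9.
Scanning '4jc5e5441ff0jb0296':
  pos 0: '4' -> DIGIT
  pos 3: '5' -> DIGIT
  pos 5: '5' -> DIGIT
  pos 6: '4' -> DIGIT
  pos 7: '4' -> DIGIT
  pos 8: '1' -> DIGIT
  pos 11: '0' -> DIGIT
  pos 14: '0' -> DIGIT
  pos 15: '2' -> DIGIT
  pos 16: '9' -> DIGIT
  pos 17: '6' -> DIGIT
Digits found: ['4', '5', '5', '4', '4', '1', '0', '0', '2', '9', '6']
Total: 11

11


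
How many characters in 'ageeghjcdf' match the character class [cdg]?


Character class [cdg] matches any of: {c, d, g}
Scanning string 'ageeghjcdf' character by character:
  pos 0: 'a' -> no
  pos 1: 'g' -> MATCH
  pos 2: 'e' -> no
  pos 3: 'e' -> no
  pos 4: 'g' -> MATCH
  pos 5: 'h' -> no
  pos 6: 'j' -> no
  pos 7: 'c' -> MATCH
  pos 8: 'd' -> MATCH
  pos 9: 'f' -> no
Total matches: 4

4


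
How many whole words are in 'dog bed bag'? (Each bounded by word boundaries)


Word boundaries (\b) mark the start/end of each word.
Text: 'dog bed bag'
Splitting by whitespace:
  Word 1: 'dog'
  Word 2: 'bed'
  Word 3: 'bag'
Total whole words: 3

3


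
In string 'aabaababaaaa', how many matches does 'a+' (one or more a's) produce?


Pattern 'a+' matches one or more consecutive a's.
String: 'aabaababaaaa'
Scanning for runs of a:
  Match 1: 'aa' (length 2)
  Match 2: 'aa' (length 2)
  Match 3: 'a' (length 1)
  Match 4: 'aaaa' (length 4)
Total matches: 4

4


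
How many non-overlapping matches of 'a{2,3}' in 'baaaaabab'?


Pattern 'a{2,3}' matches between 2 and 3 consecutive a's (greedy).
String: 'baaaaabab'
Finding runs of a's and applying greedy matching:
  Run at pos 1: 'aaaaa' (length 5)
  Run at pos 7: 'a' (length 1)
Matches: ['aaa', 'aa']
Count: 2

2


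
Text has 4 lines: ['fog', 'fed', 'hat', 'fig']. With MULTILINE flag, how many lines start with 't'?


With MULTILINE flag, ^ matches the start of each line.
Lines: ['fog', 'fed', 'hat', 'fig']
Checking which lines start with 't':
  Line 1: 'fog' -> no
  Line 2: 'fed' -> no
  Line 3: 'hat' -> no
  Line 4: 'fig' -> no
Matching lines: []
Count: 0

0


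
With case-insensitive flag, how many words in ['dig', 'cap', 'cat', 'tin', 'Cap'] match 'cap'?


Case-insensitive matching: compare each word's lowercase form to 'cap'.
  'dig' -> lower='dig' -> no
  'cap' -> lower='cap' -> MATCH
  'cat' -> lower='cat' -> no
  'tin' -> lower='tin' -> no
  'Cap' -> lower='cap' -> MATCH
Matches: ['cap', 'Cap']
Count: 2

2


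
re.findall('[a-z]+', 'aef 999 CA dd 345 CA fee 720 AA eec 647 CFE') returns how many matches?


Pattern '[a-z]+' finds one or more lowercase letters.
Text: 'aef 999 CA dd 345 CA fee 720 AA eec 647 CFE'
Scanning for matches:
  Match 1: 'aef'
  Match 2: 'dd'
  Match 3: 'fee'
  Match 4: 'eec'
Total matches: 4

4


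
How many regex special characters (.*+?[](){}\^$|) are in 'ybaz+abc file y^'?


Regex special characters are: . * + ? [ ] ( ) { } \ ^ $ |
Scanning 'ybaz+abc file y^':
  pos 4: '+' -> SPECIAL
  pos 15: '^' -> SPECIAL
Special chars found: ['+', '^']
Total: 2

2


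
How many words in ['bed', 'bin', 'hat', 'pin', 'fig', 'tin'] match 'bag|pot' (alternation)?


Alternation 'bag|pot' matches either 'bag' or 'pot'.
Checking each word:
  'bed' -> no
  'bin' -> no
  'hat' -> no
  'pin' -> no
  'fig' -> no
  'tin' -> no
Matches: []
Count: 0

0


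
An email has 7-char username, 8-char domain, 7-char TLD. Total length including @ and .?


An email address has format: username@domain.tld
Username length: 7
'@' character: 1
Domain length: 8
'.' character: 1
TLD length: 7
Total = 7 + 1 + 8 + 1 + 7 = 24

24


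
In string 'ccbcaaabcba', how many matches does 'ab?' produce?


Pattern 'ab?' matches 'a' optionally followed by 'b'.
String: 'ccbcaaabcba'
Scanning left to right for 'a' then checking next char:
  Match 1: 'a' (a not followed by b)
  Match 2: 'a' (a not followed by b)
  Match 3: 'ab' (a followed by b)
  Match 4: 'a' (a not followed by b)
Total matches: 4

4


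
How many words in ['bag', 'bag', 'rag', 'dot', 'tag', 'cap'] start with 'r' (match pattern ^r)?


Pattern ^r anchors to start of word. Check which words begin with 'r':
  'bag' -> no
  'bag' -> no
  'rag' -> MATCH (starts with 'r')
  'dot' -> no
  'tag' -> no
  'cap' -> no
Matching words: ['rag']
Count: 1

1


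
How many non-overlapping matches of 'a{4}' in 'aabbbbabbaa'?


Pattern 'a{4}' matches exactly 4 consecutive a's (greedy, non-overlapping).
String: 'aabbbbabbaa'
Scanning for runs of a's:
  Run at pos 0: 'aa' (length 2) -> 0 match(es)
  Run at pos 6: 'a' (length 1) -> 0 match(es)
  Run at pos 9: 'aa' (length 2) -> 0 match(es)
Matches found: []
Total: 0

0


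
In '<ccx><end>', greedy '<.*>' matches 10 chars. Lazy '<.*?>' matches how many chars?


Greedy '<.*>' tries to match as MUCH as possible.
Lazy '<.*?>' tries to match as LITTLE as possible.

String: '<ccx><end>'
Greedy '<.*>' starts at first '<' and extends to the LAST '>': '<ccx><end>' (10 chars)
Lazy '<.*?>' starts at first '<' and stops at the FIRST '>': '<ccx>' (5 chars)

5


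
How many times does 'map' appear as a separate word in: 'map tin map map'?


Scanning each word for exact match 'map':
  Word 1: 'map' -> MATCH
  Word 2: 'tin' -> no
  Word 3: 'map' -> MATCH
  Word 4: 'map' -> MATCH
Total matches: 3

3


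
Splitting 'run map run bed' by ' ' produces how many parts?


Splitting by ' ' breaks the string at each occurrence of the separator.
Text: 'run map run bed'
Parts after split:
  Part 1: 'run'
  Part 2: 'map'
  Part 3: 'run'
  Part 4: 'bed'
Total parts: 4

4


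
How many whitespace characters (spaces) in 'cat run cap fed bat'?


\s matches whitespace characters (spaces, tabs, etc.).
Text: 'cat run cap fed bat'
This text has 5 words separated by spaces.
Number of spaces = number of words - 1 = 5 - 1 = 4

4


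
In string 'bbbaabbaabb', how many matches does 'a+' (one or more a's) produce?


Pattern 'a+' matches one or more consecutive a's.
String: 'bbbaabbaabb'
Scanning for runs of a:
  Match 1: 'aa' (length 2)
  Match 2: 'aa' (length 2)
Total matches: 2

2


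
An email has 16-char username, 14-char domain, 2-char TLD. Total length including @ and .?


An email address has format: username@domain.tld
Username length: 16
'@' character: 1
Domain length: 14
'.' character: 1
TLD length: 2
Total = 16 + 1 + 14 + 1 + 2 = 34

34


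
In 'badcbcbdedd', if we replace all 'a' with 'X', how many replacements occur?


re.sub('a', 'X', text) replaces every occurrence of 'a' with 'X'.
Text: 'badcbcbdedd'
Scanning for 'a':
  pos 1: 'a' -> replacement #1
Total replacements: 1

1


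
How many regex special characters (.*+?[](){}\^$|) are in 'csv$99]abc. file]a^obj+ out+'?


Regex special characters are: . * + ? [ ] ( ) { } \ ^ $ |
Scanning 'csv$99]abc. file]a^obj+ out+':
  pos 3: '$' -> SPECIAL
  pos 6: ']' -> SPECIAL
  pos 10: '.' -> SPECIAL
  pos 16: ']' -> SPECIAL
  pos 18: '^' -> SPECIAL
  pos 22: '+' -> SPECIAL
  pos 27: '+' -> SPECIAL
Special chars found: ['$', ']', '.', ']', '^', '+', '+']
Total: 7

7


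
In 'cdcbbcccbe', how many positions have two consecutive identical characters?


Looking for consecutive identical characters in 'cdcbbcccbe':
  pos 0-1: 'c' vs 'd' -> different
  pos 1-2: 'd' vs 'c' -> different
  pos 2-3: 'c' vs 'b' -> different
  pos 3-4: 'b' vs 'b' -> MATCH ('bb')
  pos 4-5: 'b' vs 'c' -> different
  pos 5-6: 'c' vs 'c' -> MATCH ('cc')
  pos 6-7: 'c' vs 'c' -> MATCH ('cc')
  pos 7-8: 'c' vs 'b' -> different
  pos 8-9: 'b' vs 'e' -> different
Consecutive identical pairs: ['bb', 'cc', 'cc']
Count: 3

3


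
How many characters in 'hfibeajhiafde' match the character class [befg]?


Character class [befg] matches any of: {b, e, f, g}
Scanning string 'hfibeajhiafde' character by character:
  pos 0: 'h' -> no
  pos 1: 'f' -> MATCH
  pos 2: 'i' -> no
  pos 3: 'b' -> MATCH
  pos 4: 'e' -> MATCH
  pos 5: 'a' -> no
  pos 6: 'j' -> no
  pos 7: 'h' -> no
  pos 8: 'i' -> no
  pos 9: 'a' -> no
  pos 10: 'f' -> MATCH
  pos 11: 'd' -> no
  pos 12: 'e' -> MATCH
Total matches: 5

5


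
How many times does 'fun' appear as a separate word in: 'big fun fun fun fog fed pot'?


Scanning each word for exact match 'fun':
  Word 1: 'big' -> no
  Word 2: 'fun' -> MATCH
  Word 3: 'fun' -> MATCH
  Word 4: 'fun' -> MATCH
  Word 5: 'fog' -> no
  Word 6: 'fed' -> no
  Word 7: 'pot' -> no
Total matches: 3

3


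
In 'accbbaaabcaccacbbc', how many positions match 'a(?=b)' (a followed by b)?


Lookahead 'a(?=b)' matches 'a' only when followed by 'b'.
String: 'accbbaaabcaccacbbc'
Checking each position where char is 'a':
  pos 0: 'a' -> no (next='c')
  pos 5: 'a' -> no (next='a')
  pos 6: 'a' -> no (next='a')
  pos 7: 'a' -> MATCH (next='b')
  pos 10: 'a' -> no (next='c')
  pos 13: 'a' -> no (next='c')
Matching positions: [7]
Count: 1

1


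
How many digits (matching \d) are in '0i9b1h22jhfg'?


\d matches any digit 0-9.
Scanning '0i9b1h22jhfg':
  pos 0: '0' -> DIGIT
  pos 2: '9' -> DIGIT
  pos 4: '1' -> DIGIT
  pos 6: '2' -> DIGIT
  pos 7: '2' -> DIGIT
Digits found: ['0', '9', '1', '2', '2']
Total: 5

5


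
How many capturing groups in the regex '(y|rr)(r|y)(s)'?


To count capturing groups, count each '(' that starts a group.
Pattern: '(y|rr)(r|y)(s)'
Walking through the pattern:
  Position 0: '(' -> group #1
  Position 6: '(' -> group #2
  Position 11: '(' -> group #3
Total capturing groups: 3

3


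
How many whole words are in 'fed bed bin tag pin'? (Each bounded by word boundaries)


Word boundaries (\b) mark the start/end of each word.
Text: 'fed bed bin tag pin'
Splitting by whitespace:
  Word 1: 'fed'
  Word 2: 'bed'
  Word 3: 'bin'
  Word 4: 'tag'
  Word 5: 'pin'
Total whole words: 5

5


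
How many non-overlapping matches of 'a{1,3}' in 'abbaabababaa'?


Pattern 'a{1,3}' matches between 1 and 3 consecutive a's (greedy).
String: 'abbaabababaa'
Finding runs of a's and applying greedy matching:
  Run at pos 0: 'a' (length 1)
  Run at pos 3: 'aa' (length 2)
  Run at pos 6: 'a' (length 1)
  Run at pos 8: 'a' (length 1)
  Run at pos 10: 'aa' (length 2)
Matches: ['a', 'aa', 'a', 'a', 'aa']
Count: 5

5


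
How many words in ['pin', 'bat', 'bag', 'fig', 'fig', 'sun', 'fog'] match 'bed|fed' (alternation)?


Alternation 'bed|fed' matches either 'bed' or 'fed'.
Checking each word:
  'pin' -> no
  'bat' -> no
  'bag' -> no
  'fig' -> no
  'fig' -> no
  'sun' -> no
  'fog' -> no
Matches: []
Count: 0

0


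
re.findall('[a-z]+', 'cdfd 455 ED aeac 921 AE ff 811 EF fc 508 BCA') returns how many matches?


Pattern '[a-z]+' finds one or more lowercase letters.
Text: 'cdfd 455 ED aeac 921 AE ff 811 EF fc 508 BCA'
Scanning for matches:
  Match 1: 'cdfd'
  Match 2: 'aeac'
  Match 3: 'ff'
  Match 4: 'fc'
Total matches: 4

4


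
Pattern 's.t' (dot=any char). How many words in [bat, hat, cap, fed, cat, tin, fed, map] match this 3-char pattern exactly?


Pattern 's.t' means: starts with 's', any single char, ends with 't'.
Checking each word (must be exactly 3 chars):
  'bat' (len=3): no
  'hat' (len=3): no
  'cap' (len=3): no
  'fed' (len=3): no
  'cat' (len=3): no
  'tin' (len=3): no
  'fed' (len=3): no
  'map' (len=3): no
Matching words: []
Total: 0

0


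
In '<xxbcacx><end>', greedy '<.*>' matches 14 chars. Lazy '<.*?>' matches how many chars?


Greedy '<.*>' tries to match as MUCH as possible.
Lazy '<.*?>' tries to match as LITTLE as possible.

String: '<xxbcacx><end>'
Greedy '<.*>' starts at first '<' and extends to the LAST '>': '<xxbcacx><end>' (14 chars)
Lazy '<.*?>' starts at first '<' and stops at the FIRST '>': '<xxbcacx>' (9 chars)

9


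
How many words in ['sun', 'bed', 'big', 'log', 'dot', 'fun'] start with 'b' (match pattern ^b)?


Pattern ^b anchors to start of word. Check which words begin with 'b':
  'sun' -> no
  'bed' -> MATCH (starts with 'b')
  'big' -> MATCH (starts with 'b')
  'log' -> no
  'dot' -> no
  'fun' -> no
Matching words: ['bed', 'big']
Count: 2

2


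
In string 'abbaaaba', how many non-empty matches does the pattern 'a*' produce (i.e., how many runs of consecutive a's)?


Pattern 'a*' matches zero or more a's. We want non-empty runs of consecutive a's.
String: 'abbaaaba'
Walking through the string to find runs of a's:
  Run 1: positions 0-0 -> 'a'
  Run 2: positions 3-5 -> 'aaa'
  Run 3: positions 7-7 -> 'a'
Non-empty runs found: ['a', 'aaa', 'a']
Count: 3

3


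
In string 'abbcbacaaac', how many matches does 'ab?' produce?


Pattern 'ab?' matches 'a' optionally followed by 'b'.
String: 'abbcbacaaac'
Scanning left to right for 'a' then checking next char:
  Match 1: 'ab' (a followed by b)
  Match 2: 'a' (a not followed by b)
  Match 3: 'a' (a not followed by b)
  Match 4: 'a' (a not followed by b)
  Match 5: 'a' (a not followed by b)
Total matches: 5

5


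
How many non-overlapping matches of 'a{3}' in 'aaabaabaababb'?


Pattern 'a{3}' matches exactly 3 consecutive a's (greedy, non-overlapping).
String: 'aaabaabaababb'
Scanning for runs of a's:
  Run at pos 0: 'aaa' (length 3) -> 1 match(es)
  Run at pos 4: 'aa' (length 2) -> 0 match(es)
  Run at pos 7: 'aa' (length 2) -> 0 match(es)
  Run at pos 10: 'a' (length 1) -> 0 match(es)
Matches found: ['aaa']
Total: 1

1


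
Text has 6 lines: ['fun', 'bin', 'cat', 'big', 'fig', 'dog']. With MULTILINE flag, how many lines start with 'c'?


With MULTILINE flag, ^ matches the start of each line.
Lines: ['fun', 'bin', 'cat', 'big', 'fig', 'dog']
Checking which lines start with 'c':
  Line 1: 'fun' -> no
  Line 2: 'bin' -> no
  Line 3: 'cat' -> MATCH
  Line 4: 'big' -> no
  Line 5: 'fig' -> no
  Line 6: 'dog' -> no
Matching lines: ['cat']
Count: 1

1


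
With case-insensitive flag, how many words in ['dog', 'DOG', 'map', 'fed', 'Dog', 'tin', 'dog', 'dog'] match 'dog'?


Case-insensitive matching: compare each word's lowercase form to 'dog'.
  'dog' -> lower='dog' -> MATCH
  'DOG' -> lower='dog' -> MATCH
  'map' -> lower='map' -> no
  'fed' -> lower='fed' -> no
  'Dog' -> lower='dog' -> MATCH
  'tin' -> lower='tin' -> no
  'dog' -> lower='dog' -> MATCH
  'dog' -> lower='dog' -> MATCH
Matches: ['dog', 'DOG', 'Dog', 'dog', 'dog']
Count: 5

5


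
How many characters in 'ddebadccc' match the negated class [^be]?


Negated class [^be] matches any char NOT in {b, e}
Scanning 'ddebadccc':
  pos 0: 'd' -> MATCH
  pos 1: 'd' -> MATCH
  pos 2: 'e' -> no (excluded)
  pos 3: 'b' -> no (excluded)
  pos 4: 'a' -> MATCH
  pos 5: 'd' -> MATCH
  pos 6: 'c' -> MATCH
  pos 7: 'c' -> MATCH
  pos 8: 'c' -> MATCH
Total matches: 7

7


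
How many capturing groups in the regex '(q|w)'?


To count capturing groups, count each '(' that starts a group.
Pattern: '(q|w)'
Walking through the pattern:
  Position 0: '(' -> group #1
Total capturing groups: 1

1


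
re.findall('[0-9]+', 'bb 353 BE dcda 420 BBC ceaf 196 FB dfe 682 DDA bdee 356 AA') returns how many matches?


Pattern '[0-9]+' finds one or more digits.
Text: 'bb 353 BE dcda 420 BBC ceaf 196 FB dfe 682 DDA bdee 356 AA'
Scanning for matches:
  Match 1: '353'
  Match 2: '420'
  Match 3: '196'
  Match 4: '682'
  Match 5: '356'
Total matches: 5

5


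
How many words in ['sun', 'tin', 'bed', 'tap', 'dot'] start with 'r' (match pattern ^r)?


Pattern ^r anchors to start of word. Check which words begin with 'r':
  'sun' -> no
  'tin' -> no
  'bed' -> no
  'tap' -> no
  'dot' -> no
Matching words: []
Count: 0

0


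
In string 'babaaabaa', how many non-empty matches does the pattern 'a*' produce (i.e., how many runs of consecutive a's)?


Pattern 'a*' matches zero or more a's. We want non-empty runs of consecutive a's.
String: 'babaaabaa'
Walking through the string to find runs of a's:
  Run 1: positions 1-1 -> 'a'
  Run 2: positions 3-5 -> 'aaa'
  Run 3: positions 7-8 -> 'aa'
Non-empty runs found: ['a', 'aaa', 'aa']
Count: 3

3


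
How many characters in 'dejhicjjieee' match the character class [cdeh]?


Character class [cdeh] matches any of: {c, d, e, h}
Scanning string 'dejhicjjieee' character by character:
  pos 0: 'd' -> MATCH
  pos 1: 'e' -> MATCH
  pos 2: 'j' -> no
  pos 3: 'h' -> MATCH
  pos 4: 'i' -> no
  pos 5: 'c' -> MATCH
  pos 6: 'j' -> no
  pos 7: 'j' -> no
  pos 8: 'i' -> no
  pos 9: 'e' -> MATCH
  pos 10: 'e' -> MATCH
  pos 11: 'e' -> MATCH
Total matches: 7

7


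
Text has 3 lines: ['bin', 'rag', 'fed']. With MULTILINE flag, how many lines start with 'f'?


With MULTILINE flag, ^ matches the start of each line.
Lines: ['bin', 'rag', 'fed']
Checking which lines start with 'f':
  Line 1: 'bin' -> no
  Line 2: 'rag' -> no
  Line 3: 'fed' -> MATCH
Matching lines: ['fed']
Count: 1

1


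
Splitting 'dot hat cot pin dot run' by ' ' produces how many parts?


Splitting by ' ' breaks the string at each occurrence of the separator.
Text: 'dot hat cot pin dot run'
Parts after split:
  Part 1: 'dot'
  Part 2: 'hat'
  Part 3: 'cot'
  Part 4: 'pin'
  Part 5: 'dot'
  Part 6: 'run'
Total parts: 6

6


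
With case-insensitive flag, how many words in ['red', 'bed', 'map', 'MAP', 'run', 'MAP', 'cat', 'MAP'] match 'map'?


Case-insensitive matching: compare each word's lowercase form to 'map'.
  'red' -> lower='red' -> no
  'bed' -> lower='bed' -> no
  'map' -> lower='map' -> MATCH
  'MAP' -> lower='map' -> MATCH
  'run' -> lower='run' -> no
  'MAP' -> lower='map' -> MATCH
  'cat' -> lower='cat' -> no
  'MAP' -> lower='map' -> MATCH
Matches: ['map', 'MAP', 'MAP', 'MAP']
Count: 4

4


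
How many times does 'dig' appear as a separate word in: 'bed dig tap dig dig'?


Scanning each word for exact match 'dig':
  Word 1: 'bed' -> no
  Word 2: 'dig' -> MATCH
  Word 3: 'tap' -> no
  Word 4: 'dig' -> MATCH
  Word 5: 'dig' -> MATCH
Total matches: 3

3


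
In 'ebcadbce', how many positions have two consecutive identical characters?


Looking for consecutive identical characters in 'ebcadbce':
  pos 0-1: 'e' vs 'b' -> different
  pos 1-2: 'b' vs 'c' -> different
  pos 2-3: 'c' vs 'a' -> different
  pos 3-4: 'a' vs 'd' -> different
  pos 4-5: 'd' vs 'b' -> different
  pos 5-6: 'b' vs 'c' -> different
  pos 6-7: 'c' vs 'e' -> different
Consecutive identical pairs: []
Count: 0

0


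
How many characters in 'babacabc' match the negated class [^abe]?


Negated class [^abe] matches any char NOT in {a, b, e}
Scanning 'babacabc':
  pos 0: 'b' -> no (excluded)
  pos 1: 'a' -> no (excluded)
  pos 2: 'b' -> no (excluded)
  pos 3: 'a' -> no (excluded)
  pos 4: 'c' -> MATCH
  pos 5: 'a' -> no (excluded)
  pos 6: 'b' -> no (excluded)
  pos 7: 'c' -> MATCH
Total matches: 2

2


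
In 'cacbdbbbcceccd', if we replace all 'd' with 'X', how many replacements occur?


re.sub('d', 'X', text) replaces every occurrence of 'd' with 'X'.
Text: 'cacbdbbbcceccd'
Scanning for 'd':
  pos 4: 'd' -> replacement #1
  pos 13: 'd' -> replacement #2
Total replacements: 2

2


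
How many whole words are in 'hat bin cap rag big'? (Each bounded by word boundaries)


Word boundaries (\b) mark the start/end of each word.
Text: 'hat bin cap rag big'
Splitting by whitespace:
  Word 1: 'hat'
  Word 2: 'bin'
  Word 3: 'cap'
  Word 4: 'rag'
  Word 5: 'big'
Total whole words: 5

5


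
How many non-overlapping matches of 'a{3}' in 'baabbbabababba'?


Pattern 'a{3}' matches exactly 3 consecutive a's (greedy, non-overlapping).
String: 'baabbbabababba'
Scanning for runs of a's:
  Run at pos 1: 'aa' (length 2) -> 0 match(es)
  Run at pos 6: 'a' (length 1) -> 0 match(es)
  Run at pos 8: 'a' (length 1) -> 0 match(es)
  Run at pos 10: 'a' (length 1) -> 0 match(es)
  Run at pos 13: 'a' (length 1) -> 0 match(es)
Matches found: []
Total: 0

0


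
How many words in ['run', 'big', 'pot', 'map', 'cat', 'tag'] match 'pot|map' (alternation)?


Alternation 'pot|map' matches either 'pot' or 'map'.
Checking each word:
  'run' -> no
  'big' -> no
  'pot' -> MATCH
  'map' -> MATCH
  'cat' -> no
  'tag' -> no
Matches: ['pot', 'map']
Count: 2

2


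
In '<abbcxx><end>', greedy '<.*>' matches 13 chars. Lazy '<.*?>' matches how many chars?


Greedy '<.*>' tries to match as MUCH as possible.
Lazy '<.*?>' tries to match as LITTLE as possible.

String: '<abbcxx><end>'
Greedy '<.*>' starts at first '<' and extends to the LAST '>': '<abbcxx><end>' (13 chars)
Lazy '<.*?>' starts at first '<' and stops at the FIRST '>': '<abbcxx>' (8 chars)

8


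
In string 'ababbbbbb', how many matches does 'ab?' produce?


Pattern 'ab?' matches 'a' optionally followed by 'b'.
String: 'ababbbbbb'
Scanning left to right for 'a' then checking next char:
  Match 1: 'ab' (a followed by b)
  Match 2: 'ab' (a followed by b)
Total matches: 2

2


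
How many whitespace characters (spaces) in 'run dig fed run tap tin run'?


\s matches whitespace characters (spaces, tabs, etc.).
Text: 'run dig fed run tap tin run'
This text has 7 words separated by spaces.
Number of spaces = number of words - 1 = 7 - 1 = 6

6


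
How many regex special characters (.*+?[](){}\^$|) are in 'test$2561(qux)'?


Regex special characters are: . * + ? [ ] ( ) { } \ ^ $ |
Scanning 'test$2561(qux)':
  pos 4: '$' -> SPECIAL
  pos 9: '(' -> SPECIAL
  pos 13: ')' -> SPECIAL
Special chars found: ['$', '(', ')']
Total: 3

3


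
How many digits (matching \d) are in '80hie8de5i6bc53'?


\d matches any digit 0-9.
Scanning '80hie8de5i6bc53':
  pos 0: '8' -> DIGIT
  pos 1: '0' -> DIGIT
  pos 5: '8' -> DIGIT
  pos 8: '5' -> DIGIT
  pos 10: '6' -> DIGIT
  pos 13: '5' -> DIGIT
  pos 14: '3' -> DIGIT
Digits found: ['8', '0', '8', '5', '6', '5', '3']
Total: 7

7


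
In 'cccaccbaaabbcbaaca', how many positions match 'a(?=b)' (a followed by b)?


Lookahead 'a(?=b)' matches 'a' only when followed by 'b'.
String: 'cccaccbaaabbcbaaca'
Checking each position where char is 'a':
  pos 3: 'a' -> no (next='c')
  pos 7: 'a' -> no (next='a')
  pos 8: 'a' -> no (next='a')
  pos 9: 'a' -> MATCH (next='b')
  pos 14: 'a' -> no (next='a')
  pos 15: 'a' -> no (next='c')
Matching positions: [9]
Count: 1

1


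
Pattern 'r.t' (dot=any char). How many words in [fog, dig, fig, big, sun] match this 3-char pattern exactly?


Pattern 'r.t' means: starts with 'r', any single char, ends with 't'.
Checking each word (must be exactly 3 chars):
  'fog' (len=3): no
  'dig' (len=3): no
  'fig' (len=3): no
  'big' (len=3): no
  'sun' (len=3): no
Matching words: []
Total: 0

0


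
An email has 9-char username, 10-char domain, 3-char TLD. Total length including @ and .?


An email address has format: username@domain.tld
Username length: 9
'@' character: 1
Domain length: 10
'.' character: 1
TLD length: 3
Total = 9 + 1 + 10 + 1 + 3 = 24

24


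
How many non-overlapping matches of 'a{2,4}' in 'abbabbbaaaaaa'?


Pattern 'a{2,4}' matches between 2 and 4 consecutive a's (greedy).
String: 'abbabbbaaaaaa'
Finding runs of a's and applying greedy matching:
  Run at pos 0: 'a' (length 1)
  Run at pos 3: 'a' (length 1)
  Run at pos 7: 'aaaaaa' (length 6)
Matches: ['aaaa', 'aa']
Count: 2

2


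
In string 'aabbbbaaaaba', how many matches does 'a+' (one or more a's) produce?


Pattern 'a+' matches one or more consecutive a's.
String: 'aabbbbaaaaba'
Scanning for runs of a:
  Match 1: 'aa' (length 2)
  Match 2: 'aaaa' (length 4)
  Match 3: 'a' (length 1)
Total matches: 3

3


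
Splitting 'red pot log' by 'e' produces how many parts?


Splitting by 'e' breaks the string at each occurrence of the separator.
Text: 'red pot log'
Parts after split:
  Part 1: 'r'
  Part 2: 'd pot log'
Total parts: 2

2


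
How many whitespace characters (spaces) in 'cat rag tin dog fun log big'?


\s matches whitespace characters (spaces, tabs, etc.).
Text: 'cat rag tin dog fun log big'
This text has 7 words separated by spaces.
Number of spaces = number of words - 1 = 7 - 1 = 6

6


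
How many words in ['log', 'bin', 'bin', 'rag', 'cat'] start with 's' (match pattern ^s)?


Pattern ^s anchors to start of word. Check which words begin with 's':
  'log' -> no
  'bin' -> no
  'bin' -> no
  'rag' -> no
  'cat' -> no
Matching words: []
Count: 0

0


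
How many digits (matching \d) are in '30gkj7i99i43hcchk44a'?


\d matches any digit 0-9.
Scanning '30gkj7i99i43hcchk44a':
  pos 0: '3' -> DIGIT
  pos 1: '0' -> DIGIT
  pos 5: '7' -> DIGIT
  pos 7: '9' -> DIGIT
  pos 8: '9' -> DIGIT
  pos 10: '4' -> DIGIT
  pos 11: '3' -> DIGIT
  pos 17: '4' -> DIGIT
  pos 18: '4' -> DIGIT
Digits found: ['3', '0', '7', '9', '9', '4', '3', '4', '4']
Total: 9

9


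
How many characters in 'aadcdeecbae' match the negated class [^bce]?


Negated class [^bce] matches any char NOT in {b, c, e}
Scanning 'aadcdeecbae':
  pos 0: 'a' -> MATCH
  pos 1: 'a' -> MATCH
  pos 2: 'd' -> MATCH
  pos 3: 'c' -> no (excluded)
  pos 4: 'd' -> MATCH
  pos 5: 'e' -> no (excluded)
  pos 6: 'e' -> no (excluded)
  pos 7: 'c' -> no (excluded)
  pos 8: 'b' -> no (excluded)
  pos 9: 'a' -> MATCH
  pos 10: 'e' -> no (excluded)
Total matches: 5

5


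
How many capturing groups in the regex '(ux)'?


To count capturing groups, count each '(' that starts a group.
Pattern: '(ux)'
Walking through the pattern:
  Position 0: '(' -> group #1
Total capturing groups: 1

1


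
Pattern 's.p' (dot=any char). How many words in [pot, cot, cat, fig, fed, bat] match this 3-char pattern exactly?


Pattern 's.p' means: starts with 's', any single char, ends with 'p'.
Checking each word (must be exactly 3 chars):
  'pot' (len=3): no
  'cot' (len=3): no
  'cat' (len=3): no
  'fig' (len=3): no
  'fed' (len=3): no
  'bat' (len=3): no
Matching words: []
Total: 0

0


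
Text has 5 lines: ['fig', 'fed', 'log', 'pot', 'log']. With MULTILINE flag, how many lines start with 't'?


With MULTILINE flag, ^ matches the start of each line.
Lines: ['fig', 'fed', 'log', 'pot', 'log']
Checking which lines start with 't':
  Line 1: 'fig' -> no
  Line 2: 'fed' -> no
  Line 3: 'log' -> no
  Line 4: 'pot' -> no
  Line 5: 'log' -> no
Matching lines: []
Count: 0

0


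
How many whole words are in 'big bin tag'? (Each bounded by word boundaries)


Word boundaries (\b) mark the start/end of each word.
Text: 'big bin tag'
Splitting by whitespace:
  Word 1: 'big'
  Word 2: 'bin'
  Word 3: 'tag'
Total whole words: 3

3


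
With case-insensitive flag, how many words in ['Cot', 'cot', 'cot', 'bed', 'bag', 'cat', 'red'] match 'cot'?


Case-insensitive matching: compare each word's lowercase form to 'cot'.
  'Cot' -> lower='cot' -> MATCH
  'cot' -> lower='cot' -> MATCH
  'cot' -> lower='cot' -> MATCH
  'bed' -> lower='bed' -> no
  'bag' -> lower='bag' -> no
  'cat' -> lower='cat' -> no
  'red' -> lower='red' -> no
Matches: ['Cot', 'cot', 'cot']
Count: 3

3


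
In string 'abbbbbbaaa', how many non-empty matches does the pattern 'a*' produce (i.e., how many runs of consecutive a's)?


Pattern 'a*' matches zero or more a's. We want non-empty runs of consecutive a's.
String: 'abbbbbbaaa'
Walking through the string to find runs of a's:
  Run 1: positions 0-0 -> 'a'
  Run 2: positions 7-9 -> 'aaa'
Non-empty runs found: ['a', 'aaa']
Count: 2

2


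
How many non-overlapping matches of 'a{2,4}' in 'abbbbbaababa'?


Pattern 'a{2,4}' matches between 2 and 4 consecutive a's (greedy).
String: 'abbbbbaababa'
Finding runs of a's and applying greedy matching:
  Run at pos 0: 'a' (length 1)
  Run at pos 6: 'aa' (length 2)
  Run at pos 9: 'a' (length 1)
  Run at pos 11: 'a' (length 1)
Matches: ['aa']
Count: 1

1


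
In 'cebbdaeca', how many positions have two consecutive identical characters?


Looking for consecutive identical characters in 'cebbdaeca':
  pos 0-1: 'c' vs 'e' -> different
  pos 1-2: 'e' vs 'b' -> different
  pos 2-3: 'b' vs 'b' -> MATCH ('bb')
  pos 3-4: 'b' vs 'd' -> different
  pos 4-5: 'd' vs 'a' -> different
  pos 5-6: 'a' vs 'e' -> different
  pos 6-7: 'e' vs 'c' -> different
  pos 7-8: 'c' vs 'a' -> different
Consecutive identical pairs: ['bb']
Count: 1

1


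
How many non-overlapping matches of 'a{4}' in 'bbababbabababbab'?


Pattern 'a{4}' matches exactly 4 consecutive a's (greedy, non-overlapping).
String: 'bbababbabababbab'
Scanning for runs of a's:
  Run at pos 2: 'a' (length 1) -> 0 match(es)
  Run at pos 4: 'a' (length 1) -> 0 match(es)
  Run at pos 7: 'a' (length 1) -> 0 match(es)
  Run at pos 9: 'a' (length 1) -> 0 match(es)
  Run at pos 11: 'a' (length 1) -> 0 match(es)
  Run at pos 14: 'a' (length 1) -> 0 match(es)
Matches found: []
Total: 0

0


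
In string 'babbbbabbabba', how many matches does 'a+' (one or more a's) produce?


Pattern 'a+' matches one or more consecutive a's.
String: 'babbbbabbabba'
Scanning for runs of a:
  Match 1: 'a' (length 1)
  Match 2: 'a' (length 1)
  Match 3: 'a' (length 1)
  Match 4: 'a' (length 1)
Total matches: 4

4


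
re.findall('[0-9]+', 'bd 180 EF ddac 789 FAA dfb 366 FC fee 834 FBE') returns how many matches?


Pattern '[0-9]+' finds one or more digits.
Text: 'bd 180 EF ddac 789 FAA dfb 366 FC fee 834 FBE'
Scanning for matches:
  Match 1: '180'
  Match 2: '789'
  Match 3: '366'
  Match 4: '834'
Total matches: 4

4


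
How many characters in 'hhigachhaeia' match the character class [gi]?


Character class [gi] matches any of: {g, i}
Scanning string 'hhigachhaeia' character by character:
  pos 0: 'h' -> no
  pos 1: 'h' -> no
  pos 2: 'i' -> MATCH
  pos 3: 'g' -> MATCH
  pos 4: 'a' -> no
  pos 5: 'c' -> no
  pos 6: 'h' -> no
  pos 7: 'h' -> no
  pos 8: 'a' -> no
  pos 9: 'e' -> no
  pos 10: 'i' -> MATCH
  pos 11: 'a' -> no
Total matches: 3

3


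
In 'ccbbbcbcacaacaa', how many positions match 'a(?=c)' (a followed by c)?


Lookahead 'a(?=c)' matches 'a' only when followed by 'c'.
String: 'ccbbbcbcacaacaa'
Checking each position where char is 'a':
  pos 8: 'a' -> MATCH (next='c')
  pos 10: 'a' -> no (next='a')
  pos 11: 'a' -> MATCH (next='c')
  pos 13: 'a' -> no (next='a')
Matching positions: [8, 11]
Count: 2

2


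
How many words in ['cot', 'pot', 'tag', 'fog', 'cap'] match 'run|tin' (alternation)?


Alternation 'run|tin' matches either 'run' or 'tin'.
Checking each word:
  'cot' -> no
  'pot' -> no
  'tag' -> no
  'fog' -> no
  'cap' -> no
Matches: []
Count: 0

0


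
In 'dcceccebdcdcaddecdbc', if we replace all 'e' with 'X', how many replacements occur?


re.sub('e', 'X', text) replaces every occurrence of 'e' with 'X'.
Text: 'dcceccebdcdcaddecdbc'
Scanning for 'e':
  pos 3: 'e' -> replacement #1
  pos 6: 'e' -> replacement #2
  pos 15: 'e' -> replacement #3
Total replacements: 3

3


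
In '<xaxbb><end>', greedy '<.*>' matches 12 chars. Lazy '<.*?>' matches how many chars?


Greedy '<.*>' tries to match as MUCH as possible.
Lazy '<.*?>' tries to match as LITTLE as possible.

String: '<xaxbb><end>'
Greedy '<.*>' starts at first '<' and extends to the LAST '>': '<xaxbb><end>' (12 chars)
Lazy '<.*?>' starts at first '<' and stops at the FIRST '>': '<xaxbb>' (7 chars)

7


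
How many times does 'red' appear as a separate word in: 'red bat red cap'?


Scanning each word for exact match 'red':
  Word 1: 'red' -> MATCH
  Word 2: 'bat' -> no
  Word 3: 'red' -> MATCH
  Word 4: 'cap' -> no
Total matches: 2

2


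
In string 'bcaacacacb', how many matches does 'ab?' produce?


Pattern 'ab?' matches 'a' optionally followed by 'b'.
String: 'bcaacacacb'
Scanning left to right for 'a' then checking next char:
  Match 1: 'a' (a not followed by b)
  Match 2: 'a' (a not followed by b)
  Match 3: 'a' (a not followed by b)
  Match 4: 'a' (a not followed by b)
Total matches: 4

4


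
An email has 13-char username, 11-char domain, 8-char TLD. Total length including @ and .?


An email address has format: username@domain.tld
Username length: 13
'@' character: 1
Domain length: 11
'.' character: 1
TLD length: 8
Total = 13 + 1 + 11 + 1 + 8 = 34

34


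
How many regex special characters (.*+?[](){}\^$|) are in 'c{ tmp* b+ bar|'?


Regex special characters are: . * + ? [ ] ( ) { } \ ^ $ |
Scanning 'c{ tmp* b+ bar|':
  pos 1: '{' -> SPECIAL
  pos 6: '*' -> SPECIAL
  pos 9: '+' -> SPECIAL
  pos 14: '|' -> SPECIAL
Special chars found: ['{', '*', '+', '|']
Total: 4

4


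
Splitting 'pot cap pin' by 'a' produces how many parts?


Splitting by 'a' breaks the string at each occurrence of the separator.
Text: 'pot cap pin'
Parts after split:
  Part 1: 'pot c'
  Part 2: 'p pin'
Total parts: 2

2


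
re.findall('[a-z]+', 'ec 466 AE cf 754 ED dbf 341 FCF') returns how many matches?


Pattern '[a-z]+' finds one or more lowercase letters.
Text: 'ec 466 AE cf 754 ED dbf 341 FCF'
Scanning for matches:
  Match 1: 'ec'
  Match 2: 'cf'
  Match 3: 'dbf'
Total matches: 3

3


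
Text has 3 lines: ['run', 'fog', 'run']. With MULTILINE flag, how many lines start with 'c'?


With MULTILINE flag, ^ matches the start of each line.
Lines: ['run', 'fog', 'run']
Checking which lines start with 'c':
  Line 1: 'run' -> no
  Line 2: 'fog' -> no
  Line 3: 'run' -> no
Matching lines: []
Count: 0

0


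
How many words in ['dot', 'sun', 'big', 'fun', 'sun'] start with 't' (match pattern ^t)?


Pattern ^t anchors to start of word. Check which words begin with 't':
  'dot' -> no
  'sun' -> no
  'big' -> no
  'fun' -> no
  'sun' -> no
Matching words: []
Count: 0

0


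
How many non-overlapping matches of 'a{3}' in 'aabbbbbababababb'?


Pattern 'a{3}' matches exactly 3 consecutive a's (greedy, non-overlapping).
String: 'aabbbbbababababb'
Scanning for runs of a's:
  Run at pos 0: 'aa' (length 2) -> 0 match(es)
  Run at pos 7: 'a' (length 1) -> 0 match(es)
  Run at pos 9: 'a' (length 1) -> 0 match(es)
  Run at pos 11: 'a' (length 1) -> 0 match(es)
  Run at pos 13: 'a' (length 1) -> 0 match(es)
Matches found: []
Total: 0

0
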